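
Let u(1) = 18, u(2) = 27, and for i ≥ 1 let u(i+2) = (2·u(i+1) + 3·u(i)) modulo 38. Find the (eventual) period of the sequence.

18

Computing terms: u(1) = 18,  u(2) = 27,  u(3) = 32,  u(4) = 31,  u(5) = 6,  u(6) = 29,  u(7) = 0,  u(8) = 11,  u(9) = 22,  u(10) = 1,  u(11) = 30,  u(12) = 25,  u(13) = 26,  u(14) = 13,  u(15) = 28,  u(16) = 19,  u(17) = 8,  u(18) = 35,  u(19) = 18,  u(20) = 27.
Since (u(19), u(20)) = (u(1), u(2)) = (18, 27) (two consecutive terms determine the rest), the sequence is periodic with period 18.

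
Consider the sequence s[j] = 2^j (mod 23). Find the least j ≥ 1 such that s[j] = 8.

We have s[0] = 1,  s[1] = 2,  s[2] = 4,  s[3] = 8,  s[4] = 16,  s[5] = 9,  s[6] = 18,  s[7] = 13,  s[8] = 3,  s[9] = 6,  s[10] = 12,  s[11] = 1.
Since s[11] = s[0] = 1, the sequence is periodic with period 11.
The value 8 first appears (with j ≥ 1) at s[3].

3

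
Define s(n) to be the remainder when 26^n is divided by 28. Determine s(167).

Listing terms: s(0) = 1, s(1) = 26, s(2) = 4, s(3) = 20, s(4) = 16, s(5) = 24, s(6) = 8, s(7) = 12, s(8) = 4.
Since s(8) = s(2) = 4, the sequence is eventually periodic: after a pre-period of length 2 it cycles with period 6.
For n ≥ 2, s(n) depends only on (n - 2) mod 6. (167 - 2) mod 6 = 3, so s(167) = s(5) = 24.

24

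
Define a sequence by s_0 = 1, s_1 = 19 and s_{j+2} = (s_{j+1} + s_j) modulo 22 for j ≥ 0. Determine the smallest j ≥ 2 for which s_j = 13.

7

Computing terms: s_0 = 1; s_1 = 19; s_2 = 20; s_3 = 17; s_4 = 15; s_5 = 10; s_6 = 3; s_7 = 13; s_8 = 16; s_9 = 7; s_{10} = 1; s_{11} = 8; s_{12} = 9; s_{13} = 17; s_{14} = 4; s_{15} = 21; s_{16} = 3; s_{17} = 2; s_{18} = 5; s_{19} = 7; s_{20} = 12; s_{21} = 19; s_{22} = 9; s_{23} = 6; s_{24} = 15; s_{25} = 21; s_{26} = 14; s_{27} = 13; s_{28} = 5; s_{29} = 18; s_{30} = 1; s_{31} = 19.
The sequence repeats with period 30.
The value 13 first appears (with j ≥ 2) at s_7.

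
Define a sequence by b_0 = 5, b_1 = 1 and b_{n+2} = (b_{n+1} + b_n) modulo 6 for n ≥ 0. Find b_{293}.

2

We have b_0 = 5; b_1 = 1; b_2 = 0; b_3 = 1; b_4 = 1; b_5 = 2; b_6 = 3; b_7 = 5; b_8 = 2; b_9 = 1; b_{10} = 3; b_{11} = 4; b_{12} = 1; b_{13} = 5; b_{14} = 0; b_{15} = 5; b_{16} = 5; b_{17} = 4; b_{18} = 3; b_{19} = 1; b_{20} = 4; b_{21} = 5; b_{22} = 3; b_{23} = 2; b_{24} = 5; b_{25} = 1.
Since (b_{24}, b_{25}) = (b_0, b_1) = (5, 1) (two consecutive terms determine the rest), the sequence is periodic with period 24.
(293 - 0) mod 24 = 5, so b_{293} = b_5 = 2.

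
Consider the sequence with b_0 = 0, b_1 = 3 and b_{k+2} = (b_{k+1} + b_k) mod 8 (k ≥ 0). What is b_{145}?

We have b_0 = 0,  b_1 = 3,  b_2 = 3,  b_3 = 6,  b_4 = 1,  b_5 = 7,  b_6 = 0,  b_7 = 7,  b_8 = 7,  b_9 = 6,  b_{10} = 5,  b_{11} = 3,  b_{12} = 0,  b_{13} = 3.
Since (b_{12}, b_{13}) = (b_0, b_1) = (0, 3) (two consecutive terms determine the rest), the sequence is periodic with period 12.
So b_{145} = b_{0 + ((145-0) mod 12)} = b_1 = 3.

3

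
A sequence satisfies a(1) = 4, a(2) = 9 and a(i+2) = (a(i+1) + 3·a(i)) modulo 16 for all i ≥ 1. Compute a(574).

8

We have a(1) = 4; a(2) = 9; a(3) = 5; a(4) = 0; a(5) = 15; a(6) = 15; a(7) = 12; a(8) = 9; a(9) = 13; a(10) = 8; a(11) = 15; a(12) = 7; a(13) = 4; a(14) = 9.
The sequence repeats with period 12.
So a(574) = a(1 + ((574-1) mod 12)) = a(10) = 8.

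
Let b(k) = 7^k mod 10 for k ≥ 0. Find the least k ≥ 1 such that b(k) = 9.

We have b(0) = 1,  b(1) = 7,  b(2) = 9,  b(3) = 3,  b(4) = 1.
The sequence repeats with period 4.
The value 9 first appears (with k ≥ 1) at b(2).

2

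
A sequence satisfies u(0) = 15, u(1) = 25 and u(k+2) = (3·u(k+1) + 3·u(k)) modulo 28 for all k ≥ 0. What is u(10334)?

u(0) = 15, u(1) = 25, u(2) = 8, u(3) = 15, u(4) = 13, u(5) = 0, u(6) = 11, u(7) = 5, u(8) = 20, u(9) = 19, u(10) = 5, u(11) = 16, u(12) = 7, u(13) = 13, u(14) = 4, u(15) = 23, u(16) = 25, u(17) = 4, u(18) = 3, u(19) = 21, u(20) = 16, u(21) = 27, u(22) = 17, u(23) = 20, u(24) = 27, u(25) = 1, u(26) = 0, u(27) = 3, u(28) = 9, u(29) = 8, u(30) = 23, u(31) = 9, u(32) = 12, u(33) = 7, u(34) = 1, u(35) = 24, u(36) = 19, u(37) = 17, u(38) = 24, u(39) = 11, u(40) = 21, u(41) = 12, u(42) = 15, u(43) = 25.
The sequence repeats with period 42.
(10334 - 0) mod 42 = 2, so u(10334) = u(2) = 8.

8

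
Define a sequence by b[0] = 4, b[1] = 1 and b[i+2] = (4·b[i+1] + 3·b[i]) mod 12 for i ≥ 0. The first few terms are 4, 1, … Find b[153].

Computing terms: b[0] = 4,  b[1] = 1,  b[2] = 4,  b[3] = 7,  b[4] = 4,  b[5] = 1.
The sequence repeats with period 4.
(153 - 0) mod 4 = 1, so b[153] = b[1] = 1.

1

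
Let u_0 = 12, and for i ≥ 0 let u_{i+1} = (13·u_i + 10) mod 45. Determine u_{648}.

12

We have u_0 = 12,  u_1 = 31,  u_2 = 8,  u_3 = 24,  u_4 = 7,  u_5 = 11,  u_6 = 18,  u_7 = 19,  u_8 = 32,  u_9 = 21,  u_{10} = 13,  u_{11} = 44,  u_{12} = 42,  u_{13} = 16,  u_{14} = 38,  u_{15} = 9,  u_{16} = 37,  u_{17} = 41,  u_{18} = 3,  u_{19} = 4,  u_{20} = 17,  u_{21} = 6,  u_{22} = 43,  u_{23} = 29,  u_{24} = 27,  u_{25} = 1,  u_{26} = 23,  u_{27} = 39,  u_{28} = 22,  u_{29} = 26,  u_{30} = 33,  u_{31} = 34,  u_{32} = 2,  u_{33} = 36,  u_{34} = 28,  u_{35} = 14,  u_{36} = 12.
Since u_{36} = u_0 = 12, the sequence is periodic with period 36.
(648 - 0) mod 36 = 0, so u_{648} = u_0 = 12.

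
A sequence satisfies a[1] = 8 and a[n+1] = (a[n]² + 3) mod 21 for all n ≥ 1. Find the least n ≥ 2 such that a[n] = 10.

We have a[1] = 8,  a[2] = 4,  a[3] = 19,  a[4] = 7,  a[5] = 10,  a[6] = 19.
Since a[6] = a[3] = 19, the sequence is eventually periodic: after a pre-period of length 2 it cycles with period 3.
The value 10 first appears (with n ≥ 2) at a[5].

5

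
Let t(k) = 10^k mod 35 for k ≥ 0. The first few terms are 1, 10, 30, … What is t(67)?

Computing terms: t(0) = 1; t(1) = 10; t(2) = 30; t(3) = 20; t(4) = 25; t(5) = 5; t(6) = 15; t(7) = 10.
Since t(7) = t(1) = 10, the sequence is eventually periodic: after a pre-period of length 1 it cycles with period 6.
For k ≥ 1, t(k) depends only on (k - 1) mod 6. (67 - 1) mod 6 = 0, so t(67) = t(1) = 10.

10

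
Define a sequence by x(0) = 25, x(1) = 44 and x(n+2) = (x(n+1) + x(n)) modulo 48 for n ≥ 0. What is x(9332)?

41

Listing terms: x(0) = 25, x(1) = 44, x(2) = 21, x(3) = 17, x(4) = 38, x(5) = 7, x(6) = 45, x(7) = 4, x(8) = 1, x(9) = 5, x(10) = 6, x(11) = 11, x(12) = 17, x(13) = 28, x(14) = 45, x(15) = 25, x(16) = 22, x(17) = 47, x(18) = 21, x(19) = 20, x(20) = 41, x(21) = 13, x(22) = 6, x(23) = 19, x(24) = 25, x(25) = 44.
The sequence repeats with period 24.
So x(9332) = x(0 + ((9332-0) mod 24)) = x(20) = 41.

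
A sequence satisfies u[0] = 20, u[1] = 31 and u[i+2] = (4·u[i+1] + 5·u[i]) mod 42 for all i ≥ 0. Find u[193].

31

Computing terms: u[0] = 20; u[1] = 31; u[2] = 14; u[3] = 1; u[4] = 32; u[5] = 7; u[6] = 20; u[7] = 31.
Since (u[6], u[7]) = (u[0], u[1]) = (20, 31) (two consecutive terms determine the rest), the sequence is periodic with period 6.
So u[193] = u[0 + ((193-0) mod 6)] = u[1] = 31.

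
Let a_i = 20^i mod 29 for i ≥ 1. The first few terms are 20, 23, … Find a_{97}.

We have a_1 = 20, a_2 = 23, a_3 = 25, a_4 = 7, a_5 = 24, a_6 = 16, a_7 = 1, a_8 = 20.
Since a_8 = a_1 = 20, the sequence is periodic with period 7.
(97 - 1) mod 7 = 5, so a_{97} = a_6 = 16.

16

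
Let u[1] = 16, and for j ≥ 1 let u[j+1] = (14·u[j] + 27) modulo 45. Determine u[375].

Listing terms: u[1] = 16, u[2] = 26, u[3] = 31, u[4] = 11, u[5] = 1, u[6] = 41, u[7] = 16.
The sequence repeats with period 6.
So u[375] = u[1 + ((375-1) mod 6)] = u[3] = 31.

31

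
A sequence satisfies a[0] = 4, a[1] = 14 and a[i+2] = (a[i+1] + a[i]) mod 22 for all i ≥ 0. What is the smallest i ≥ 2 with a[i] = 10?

3

Computing terms: a[0] = 4; a[1] = 14; a[2] = 18; a[3] = 10; a[4] = 6; a[5] = 16; a[6] = 0; a[7] = 16; a[8] = 16; a[9] = 10; a[10] = 4; a[11] = 14.
Since (a[10], a[11]) = (a[0], a[1]) = (4, 14) (two consecutive terms determine the rest), the sequence is periodic with period 10.
The value 10 first appears (with i ≥ 2) at a[3].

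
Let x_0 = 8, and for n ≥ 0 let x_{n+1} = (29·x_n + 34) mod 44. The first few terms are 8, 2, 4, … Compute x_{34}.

Listing terms: x_0 = 8; x_1 = 2; x_2 = 4; x_3 = 18; x_4 = 28; x_5 = 10; x_6 = 16; x_7 = 14; x_8 = 0; x_9 = 34; x_{10} = 8.
Since x_{10} = x_0 = 8, the sequence is periodic with period 10.
So x_{34} = x_{0 + ((34-0) mod 10)} = x_4 = 28.

28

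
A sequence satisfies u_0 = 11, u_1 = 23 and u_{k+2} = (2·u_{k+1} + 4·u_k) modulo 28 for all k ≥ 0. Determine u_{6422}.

Listing terms: u_0 = 11, u_1 = 23, u_2 = 6, u_3 = 20, u_4 = 8, u_5 = 12, u_6 = 0, u_7 = 20, u_8 = 12, u_9 = 20, u_{10} = 4, u_{11} = 4, u_{12} = 24, u_{13} = 8, u_{14} = 0, u_{15} = 4, u_{16} = 8, u_{17} = 4, u_{18} = 12, u_{19} = 12, u_{20} = 16, u_{21} = 24, u_{22} = 0, u_{23} = 12, u_{24} = 24, u_{25} = 12, u_{26} = 8, u_{27} = 8, u_{28} = 20, u_{29} = 16, u_{30} = 0, u_{31} = 8, u_{32} = 16, u_{33} = 8, u_{34} = 24, u_{35} = 24, u_{36} = 4, u_{37} = 20, u_{38} = 0, u_{39} = 24, u_{40} = 20, u_{41} = 24, u_{42} = 16, u_{43} = 16, u_{44} = 12, u_{45} = 4, u_{46} = 0, u_{47} = 16, u_{48} = 4, u_{49} = 16, u_{50} = 20, u_{51} = 20, u_{52} = 8.
Since (u_{51}, u_{52}) = (u_3, u_4) = (20, 8) (two consecutive terms determine the rest), the sequence is eventually periodic: after a pre-period of length 3 it cycles with period 48.
For k ≥ 3, u_k depends only on (k - 3) mod 48. (6422 - 3) mod 48 = 35, so u_{6422} = u_{38} = 0.

0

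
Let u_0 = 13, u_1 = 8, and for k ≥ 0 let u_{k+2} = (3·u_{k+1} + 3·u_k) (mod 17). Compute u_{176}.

13

Listing terms: u_0 = 13, u_1 = 8, u_2 = 12, u_3 = 9, u_4 = 12, u_5 = 12, u_6 = 4, u_7 = 14, u_8 = 3, u_9 = 0, u_{10} = 9, u_{11} = 10, u_{12} = 6, u_{13} = 14, u_{14} = 9, u_{15} = 1, u_{16} = 13, u_{17} = 8.
The sequence repeats with period 16.
So u_{176} = u_{0 + ((176-0) mod 16)} = u_0 = 13.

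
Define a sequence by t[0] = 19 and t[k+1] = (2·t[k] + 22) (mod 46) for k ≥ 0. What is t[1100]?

42

Listing terms: t[0] = 19,  t[1] = 14,  t[2] = 4,  t[3] = 30,  t[4] = 36,  t[5] = 2,  t[6] = 26,  t[7] = 28,  t[8] = 32,  t[9] = 40,  t[10] = 10,  t[11] = 42,  t[12] = 14.
Since t[12] = t[1] = 14, the sequence is eventually periodic: after a pre-period of length 1 it cycles with period 11.
For k ≥ 1, t[k] depends only on (k - 1) mod 11. (1100 - 1) mod 11 = 10, so t[1100] = t[11] = 42.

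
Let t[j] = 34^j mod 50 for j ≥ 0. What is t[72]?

6

Listing terms: t[0] = 1, t[1] = 34, t[2] = 6, t[3] = 4, t[4] = 36, t[5] = 24, t[6] = 16, t[7] = 44, t[8] = 46, t[9] = 14, t[10] = 26, t[11] = 34.
Since t[11] = t[1] = 34, the sequence is eventually periodic: after a pre-period of length 1 it cycles with period 10.
For j ≥ 1, t[j] depends only on (j - 1) mod 10. (72 - 1) mod 10 = 1, so t[72] = t[2] = 6.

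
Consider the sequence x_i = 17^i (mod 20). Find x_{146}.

Listing terms: x_0 = 1,  x_1 = 17,  x_2 = 9,  x_3 = 13,  x_4 = 1.
Since x_4 = x_0 = 1, the sequence is periodic with period 4.
So x_{146} = x_{0 + ((146-0) mod 4)} = x_2 = 9.

9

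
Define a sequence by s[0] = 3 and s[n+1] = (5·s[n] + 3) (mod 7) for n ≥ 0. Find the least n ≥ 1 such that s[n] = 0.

s[0] = 3; s[1] = 4; s[2] = 2; s[3] = 6; s[4] = 5; s[5] = 0; s[6] = 3.
The sequence repeats with period 6.
The value 0 first appears (with n ≥ 1) at s[5].

5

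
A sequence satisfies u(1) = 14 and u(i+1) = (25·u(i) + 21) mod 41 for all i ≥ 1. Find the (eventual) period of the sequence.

10

We have u(1) = 14; u(2) = 2; u(3) = 30; u(4) = 33; u(5) = 26; u(6) = 15; u(7) = 27; u(8) = 40; u(9) = 37; u(10) = 3; u(11) = 14.
Since u(11) = u(1) = 14, the sequence is periodic with period 10.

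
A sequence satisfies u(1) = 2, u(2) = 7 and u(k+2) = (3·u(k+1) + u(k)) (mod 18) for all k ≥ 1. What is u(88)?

4

We have u(1) = 2; u(2) = 7; u(3) = 5; u(4) = 4; u(5) = 17; u(6) = 1; u(7) = 2; u(8) = 7.
Since (u(7), u(8)) = (u(1), u(2)) = (2, 7) (two consecutive terms determine the rest), the sequence is periodic with period 6.
(88 - 1) mod 6 = 3, so u(88) = u(4) = 4.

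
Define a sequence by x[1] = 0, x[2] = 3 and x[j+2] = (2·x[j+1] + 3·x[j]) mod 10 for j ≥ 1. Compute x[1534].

x[1] = 0; x[2] = 3; x[3] = 6; x[4] = 1; x[5] = 0; x[6] = 3.
Since (x[5], x[6]) = (x[1], x[2]) = (0, 3) (two consecutive terms determine the rest), the sequence is periodic with period 4.
So x[1534] = x[1 + ((1534-1) mod 4)] = x[2] = 3.

3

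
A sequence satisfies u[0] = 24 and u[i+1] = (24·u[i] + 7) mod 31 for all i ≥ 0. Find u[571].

u[0] = 24, u[1] = 25, u[2] = 18, u[3] = 5, u[4] = 3, u[5] = 17, u[6] = 12, u[7] = 16, u[8] = 19, u[9] = 29, u[10] = 21, u[11] = 15, u[12] = 26, u[13] = 11, u[14] = 23, u[15] = 1, u[16] = 0, u[17] = 7, u[18] = 20, u[19] = 22, u[20] = 8, u[21] = 13, u[22] = 9, u[23] = 6, u[24] = 27, u[25] = 4, u[26] = 10, u[27] = 30, u[28] = 14, u[29] = 2, u[30] = 24.
Since u[30] = u[0] = 24, the sequence is periodic with period 30.
So u[571] = u[0 + ((571-0) mod 30)] = u[1] = 25.

25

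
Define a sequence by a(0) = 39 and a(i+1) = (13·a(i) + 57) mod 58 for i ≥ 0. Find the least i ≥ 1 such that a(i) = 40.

We have a(0) = 39,  a(1) = 42,  a(2) = 23,  a(3) = 8,  a(4) = 45,  a(5) = 4,  a(6) = 51,  a(7) = 24,  a(8) = 21,  a(9) = 40,  a(10) = 55,  a(11) = 18,  a(12) = 1,  a(13) = 12,  a(14) = 39.
Since a(14) = a(0) = 39, the sequence is periodic with period 14.
The value 40 first appears (with i ≥ 1) at a(9).

9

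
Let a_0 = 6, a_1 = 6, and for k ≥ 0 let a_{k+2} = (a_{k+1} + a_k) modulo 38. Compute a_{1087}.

Listing terms: a_0 = 6, a_1 = 6, a_2 = 12, a_3 = 18, a_4 = 30, a_5 = 10, a_6 = 2, a_7 = 12, a_8 = 14, a_9 = 26, a_{10} = 2, a_{11} = 28, a_{12} = 30, a_{13} = 20, a_{14} = 12, a_{15} = 32, a_{16} = 6, a_{17} = 0, a_{18} = 6, a_{19} = 6.
Since (a_{18}, a_{19}) = (a_0, a_1) = (6, 6) (two consecutive terms determine the rest), the sequence is periodic with period 18.
So a_{1087} = a_{0 + ((1087-0) mod 18)} = a_7 = 12.

12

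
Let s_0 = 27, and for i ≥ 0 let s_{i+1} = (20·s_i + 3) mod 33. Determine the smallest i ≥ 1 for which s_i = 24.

3

We have s_0 = 27,  s_1 = 15,  s_2 = 6,  s_3 = 24,  s_4 = 21,  s_5 = 27.
Since s_5 = s_0 = 27, the sequence is periodic with period 5.
The value 24 first appears (with i ≥ 1) at s_3.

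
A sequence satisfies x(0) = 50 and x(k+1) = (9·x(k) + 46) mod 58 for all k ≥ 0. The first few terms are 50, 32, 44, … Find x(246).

0

Listing terms: x(0) = 50; x(1) = 32; x(2) = 44; x(3) = 36; x(4) = 22; x(5) = 12; x(6) = 38; x(7) = 40; x(8) = 0; x(9) = 46; x(10) = 54; x(11) = 10; x(12) = 20; x(13) = 52; x(14) = 50.
The sequence repeats with period 14.
So x(246) = x(0 + ((246-0) mod 14)) = x(8) = 0.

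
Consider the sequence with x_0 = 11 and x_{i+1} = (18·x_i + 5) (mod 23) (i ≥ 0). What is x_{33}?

11

x_0 = 11; x_1 = 19; x_2 = 2; x_3 = 18; x_4 = 7; x_5 = 16; x_6 = 17; x_7 = 12; x_8 = 14; x_9 = 4; x_{10} = 8; x_{11} = 11.
Since x_{11} = x_0 = 11, the sequence is periodic with period 11.
(33 - 0) mod 11 = 0, so x_{33} = x_0 = 11.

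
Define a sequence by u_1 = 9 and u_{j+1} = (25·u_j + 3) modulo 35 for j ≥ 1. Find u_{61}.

We have u_1 = 9,  u_2 = 18,  u_3 = 33,  u_4 = 23,  u_5 = 18.
Since u_5 = u_2 = 18, the sequence is eventually periodic: after a pre-period of length 1 it cycles with period 3.
For j ≥ 2, u_j depends only on (j - 2) mod 3. (61 - 2) mod 3 = 2, so u_{61} = u_4 = 23.

23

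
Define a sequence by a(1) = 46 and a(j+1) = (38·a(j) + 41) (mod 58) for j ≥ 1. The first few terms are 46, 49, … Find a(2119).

41

Computing terms: a(1) = 46,  a(2) = 49,  a(3) = 47,  a(4) = 29,  a(5) = 41,  a(6) = 33,  a(7) = 19,  a(8) = 9,  a(9) = 35,  a(10) = 37,  a(11) = 55,  a(12) = 43,  a(13) = 51,  a(14) = 7,  a(15) = 17,  a(16) = 49.
Since a(16) = a(2) = 49, the sequence is eventually periodic: after a pre-period of length 1 it cycles with period 14.
For j ≥ 2, a(j) depends only on (j - 2) mod 14. (2119 - 2) mod 14 = 3, so a(2119) = a(5) = 41.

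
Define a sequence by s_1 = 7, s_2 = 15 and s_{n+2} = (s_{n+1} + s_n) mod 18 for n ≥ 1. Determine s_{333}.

Listing terms: s_1 = 7, s_2 = 15, s_3 = 4, s_4 = 1, s_5 = 5, s_6 = 6, s_7 = 11, s_8 = 17, s_9 = 10, s_{10} = 9, s_{11} = 1, s_{12} = 10, s_{13} = 11, s_{14} = 3, s_{15} = 14, s_{16} = 17, s_{17} = 13, s_{18} = 12, s_{19} = 7, s_{20} = 1, s_{21} = 8, s_{22} = 9, s_{23} = 17, s_{24} = 8, s_{25} = 7, s_{26} = 15.
The sequence repeats with period 24.
So s_{333} = s_{1 + ((333-1) mod 24)} = s_{21} = 8.

8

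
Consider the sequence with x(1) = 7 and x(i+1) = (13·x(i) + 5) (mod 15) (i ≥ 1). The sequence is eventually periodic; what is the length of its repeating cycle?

12

We have x(1) = 7; x(2) = 6; x(3) = 8; x(4) = 4; x(5) = 12; x(6) = 11; x(7) = 13; x(8) = 9; x(9) = 2; x(10) = 1; x(11) = 3; x(12) = 14; x(13) = 7.
Since x(13) = x(1) = 7, the sequence is periodic with period 12.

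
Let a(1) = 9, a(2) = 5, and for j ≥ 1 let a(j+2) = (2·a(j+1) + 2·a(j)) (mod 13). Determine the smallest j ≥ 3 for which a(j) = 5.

14

Listing terms: a(1) = 9; a(2) = 5; a(3) = 2; a(4) = 1; a(5) = 6; a(6) = 1; a(7) = 1; a(8) = 4; a(9) = 10; a(10) = 2; a(11) = 11; a(12) = 0; a(13) = 9; a(14) = 5.
Since (a(13), a(14)) = (a(1), a(2)) = (9, 5) (two consecutive terms determine the rest), the sequence is periodic with period 12.
The value 5 next appears (with j ≥ 3) at a(14).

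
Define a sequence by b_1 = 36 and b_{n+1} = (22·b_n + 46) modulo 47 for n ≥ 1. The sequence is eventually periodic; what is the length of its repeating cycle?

46

b_1 = 36; b_2 = 39; b_3 = 11; b_4 = 6; b_5 = 37; b_6 = 14; b_7 = 25; b_8 = 32; b_9 = 45; b_{10} = 2; b_{11} = 43; b_{12} = 5; b_{13} = 15; b_{14} = 0; b_{15} = 46; b_{16} = 24; b_{17} = 10; b_{18} = 31; b_{19} = 23; b_{20} = 35; b_{21} = 17; b_{22} = 44; b_{23} = 27; b_{24} = 29; b_{25} = 26; b_{26} = 7; b_{27} = 12; b_{28} = 28; b_{29} = 4; b_{30} = 40; b_{31} = 33; b_{32} = 20; b_{33} = 16; b_{34} = 22; b_{35} = 13; b_{36} = 3; b_{37} = 18; b_{38} = 19; b_{39} = 41; b_{40} = 8; b_{41} = 34; b_{42} = 42; b_{43} = 30; b_{44} = 1; b_{45} = 21; b_{46} = 38; b_{47} = 36.
Since b_{47} = b_1 = 36, the sequence is periodic with period 46.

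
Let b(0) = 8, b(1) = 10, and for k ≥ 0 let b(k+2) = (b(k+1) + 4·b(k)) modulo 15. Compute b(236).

7

Computing terms: b(0) = 8; b(1) = 10; b(2) = 12; b(3) = 7; b(4) = 10; b(5) = 8; b(6) = 3; b(7) = 5; b(8) = 2; b(9) = 7; b(10) = 0; b(11) = 13; b(12) = 13; b(13) = 5; b(14) = 12; b(15) = 2; b(16) = 5; b(17) = 13; b(18) = 3; b(19) = 10; b(20) = 7; b(21) = 2; b(22) = 0; b(23) = 8; b(24) = 8; b(25) = 10.
Since (b(24), b(25)) = (b(0), b(1)) = (8, 10) (two consecutive terms determine the rest), the sequence is periodic with period 24.
(236 - 0) mod 24 = 20, so b(236) = b(20) = 7.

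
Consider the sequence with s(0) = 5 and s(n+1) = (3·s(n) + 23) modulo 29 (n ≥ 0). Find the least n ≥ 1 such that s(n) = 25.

5

We have s(0) = 5,  s(1) = 9,  s(2) = 21,  s(3) = 28,  s(4) = 20,  s(5) = 25,  s(6) = 11,  s(7) = 27,  s(8) = 17,  s(9) = 16,  s(10) = 13,  s(11) = 4,  s(12) = 6,  s(13) = 12,  s(14) = 1,  s(15) = 26,  s(16) = 14,  s(17) = 7,  s(18) = 15,  s(19) = 10,  s(20) = 24,  s(21) = 8,  s(22) = 18,  s(23) = 19,  s(24) = 22,  s(25) = 2,  s(26) = 0,  s(27) = 23,  s(28) = 5.
The sequence repeats with period 28.
The value 25 first appears (with n ≥ 1) at s(5).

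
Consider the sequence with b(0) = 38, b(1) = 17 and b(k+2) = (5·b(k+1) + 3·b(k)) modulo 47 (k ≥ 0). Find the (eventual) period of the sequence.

46

Listing terms: b(0) = 38; b(1) = 17; b(2) = 11; b(3) = 12; b(4) = 46; b(5) = 31; b(6) = 11; b(7) = 7; b(8) = 21; b(9) = 32; b(10) = 35; b(11) = 36; b(12) = 3; b(13) = 29; b(14) = 13; b(15) = 11; b(16) = 0; b(17) = 33; b(18) = 24; b(19) = 31; b(20) = 39; b(21) = 6; b(22) = 6; b(23) = 1; b(24) = 23; b(25) = 24; b(26) = 1; b(27) = 30; b(28) = 12; b(29) = 9; b(30) = 34; b(31) = 9; b(32) = 6; b(33) = 10; b(34) = 21; b(35) = 41; b(36) = 33; b(37) = 6; b(38) = 35; b(39) = 5; b(40) = 36; b(41) = 7; b(42) = 2; b(43) = 31; b(44) = 20; b(45) = 5; b(46) = 38; b(47) = 17.
The sequence repeats with period 46.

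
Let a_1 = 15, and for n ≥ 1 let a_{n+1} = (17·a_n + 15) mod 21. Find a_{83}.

9

Listing terms: a_1 = 15; a_2 = 18; a_3 = 6; a_4 = 12; a_5 = 9; a_6 = 0; a_7 = 15.
The sequence repeats with period 6.
So a_{83} = a_{1 + ((83-1) mod 6)} = a_5 = 9.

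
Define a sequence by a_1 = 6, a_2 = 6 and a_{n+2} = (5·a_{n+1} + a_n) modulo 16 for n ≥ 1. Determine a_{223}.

14

Computing terms: a_1 = 6, a_2 = 6, a_3 = 4, a_4 = 10, a_5 = 6, a_6 = 8, a_7 = 14, a_8 = 14, a_9 = 4, a_{10} = 2, a_{11} = 14, a_{12} = 8, a_{13} = 6, a_{14} = 6.
Since (a_{13}, a_{14}) = (a_1, a_2) = (6, 6) (two consecutive terms determine the rest), the sequence is periodic with period 12.
(223 - 1) mod 12 = 6, so a_{223} = a_7 = 14.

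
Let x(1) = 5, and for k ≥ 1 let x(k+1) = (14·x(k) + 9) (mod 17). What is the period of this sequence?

16

We have x(1) = 5, x(2) = 11, x(3) = 10, x(4) = 13, x(5) = 4, x(6) = 14, x(7) = 1, x(8) = 6, x(9) = 8, x(10) = 2, x(11) = 3, x(12) = 0, x(13) = 9, x(14) = 16, x(15) = 12, x(16) = 7, x(17) = 5.
The sequence repeats with period 16.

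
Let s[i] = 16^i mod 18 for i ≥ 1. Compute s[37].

We have s[1] = 16,  s[2] = 4,  s[3] = 10,  s[4] = 16.
The sequence repeats with period 3.
So s[37] = s[1 + ((37-1) mod 3)] = s[1] = 16.

16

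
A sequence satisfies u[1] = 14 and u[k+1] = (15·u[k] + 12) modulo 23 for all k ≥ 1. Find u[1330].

10

We have u[1] = 14,  u[2] = 15,  u[3] = 7,  u[4] = 2,  u[5] = 19,  u[6] = 21,  u[7] = 5,  u[8] = 18,  u[9] = 6,  u[10] = 10,  u[11] = 1,  u[12] = 4,  u[13] = 3,  u[14] = 11,  u[15] = 16,  u[16] = 22,  u[17] = 20,  u[18] = 13,  u[19] = 0,  u[20] = 12,  u[21] = 8,  u[22] = 17,  u[23] = 14.
The sequence repeats with period 22.
So u[1330] = u[1 + ((1330-1) mod 22)] = u[10] = 10.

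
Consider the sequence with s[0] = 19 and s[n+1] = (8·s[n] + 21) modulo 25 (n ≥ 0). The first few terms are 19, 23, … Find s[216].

4

s[0] = 19; s[1] = 23; s[2] = 5; s[3] = 11; s[4] = 9; s[5] = 18; s[6] = 15; s[7] = 16; s[8] = 24; s[9] = 13; s[10] = 0; s[11] = 21; s[12] = 14; s[13] = 8; s[14] = 10; s[15] = 1; s[16] = 4; s[17] = 3; s[18] = 20; s[19] = 6; s[20] = 19.
The sequence repeats with period 20.
So s[216] = s[0 + ((216-0) mod 20)] = s[16] = 4.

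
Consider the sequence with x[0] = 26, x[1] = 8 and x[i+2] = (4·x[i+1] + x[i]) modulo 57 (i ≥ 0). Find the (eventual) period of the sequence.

We have x[0] = 26,  x[1] = 8,  x[2] = 1,  x[3] = 12,  x[4] = 49,  x[5] = 37,  x[6] = 26,  x[7] = 27,  x[8] = 20,  x[9] = 50,  x[10] = 49,  x[11] = 18,  x[12] = 7,  x[13] = 46,  x[14] = 20,  x[15] = 12,  x[16] = 11,  x[17] = 56,  x[18] = 7,  x[19] = 27,  x[20] = 1,  x[21] = 31,  x[22] = 11,  x[23] = 18,  x[24] = 26,  x[25] = 8.
Since (x[24], x[25]) = (x[0], x[1]) = (26, 8) (two consecutive terms determine the rest), the sequence is periodic with period 24.

24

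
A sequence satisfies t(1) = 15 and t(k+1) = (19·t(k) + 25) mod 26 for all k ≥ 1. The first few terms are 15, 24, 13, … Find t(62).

24

t(1) = 15; t(2) = 24; t(3) = 13; t(4) = 12; t(5) = 19; t(6) = 22; t(7) = 1; t(8) = 18; t(9) = 3; t(10) = 4; t(11) = 23; t(12) = 20; t(13) = 15.
Since t(13) = t(1) = 15, the sequence is periodic with period 12.
So t(62) = t(1 + ((62-1) mod 12)) = t(2) = 24.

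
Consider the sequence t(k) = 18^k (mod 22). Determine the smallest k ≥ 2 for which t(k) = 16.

Computing terms: t(1) = 18,  t(2) = 16,  t(3) = 2,  t(4) = 14,  t(5) = 10,  t(6) = 4,  t(7) = 6,  t(8) = 20,  t(9) = 8,  t(10) = 12,  t(11) = 18.
Since t(11) = t(1) = 18, the sequence is periodic with period 10.
The value 16 first appears (with k ≥ 2) at t(2).

2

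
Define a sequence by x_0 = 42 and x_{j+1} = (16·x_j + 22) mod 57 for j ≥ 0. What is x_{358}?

Listing terms: x_0 = 42,  x_1 = 10,  x_2 = 11,  x_3 = 27,  x_4 = 55,  x_5 = 47,  x_6 = 33,  x_7 = 37,  x_8 = 44,  x_9 = 42.
Since x_9 = x_0 = 42, the sequence is periodic with period 9.
(358 - 0) mod 9 = 7, so x_{358} = x_7 = 37.

37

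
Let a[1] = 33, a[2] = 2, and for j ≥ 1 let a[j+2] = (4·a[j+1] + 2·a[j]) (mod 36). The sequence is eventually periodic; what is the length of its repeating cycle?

Computing terms: a[1] = 33, a[2] = 2, a[3] = 2, a[4] = 12, a[5] = 16, a[6] = 16, a[7] = 24, a[8] = 20, a[9] = 20, a[10] = 12, a[11] = 16.
Since (a[10], a[11]) = (a[4], a[5]) = (12, 16) (two consecutive terms determine the rest), the sequence is eventually periodic: after a pre-period of length 3 it cycles with period 6.

6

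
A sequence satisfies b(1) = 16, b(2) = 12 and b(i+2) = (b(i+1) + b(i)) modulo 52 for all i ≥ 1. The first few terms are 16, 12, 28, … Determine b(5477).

b(1) = 16,  b(2) = 12,  b(3) = 28,  b(4) = 40,  b(5) = 16,  b(6) = 4,  b(7) = 20,  b(8) = 24,  b(9) = 44,  b(10) = 16,  b(11) = 8,  b(12) = 24,  b(13) = 32,  b(14) = 4,  b(15) = 36,  b(16) = 40,  b(17) = 24,  b(18) = 12,  b(19) = 36,  b(20) = 48,  b(21) = 32,  b(22) = 28,  b(23) = 8,  b(24) = 36,  b(25) = 44,  b(26) = 28,  b(27) = 20,  b(28) = 48,  b(29) = 16,  b(30) = 12.
The sequence repeats with period 28.
(5477 - 1) mod 28 = 16, so b(5477) = b(17) = 24.

24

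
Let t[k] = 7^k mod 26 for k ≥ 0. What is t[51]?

t[0] = 1,  t[1] = 7,  t[2] = 23,  t[3] = 5,  t[4] = 9,  t[5] = 11,  t[6] = 25,  t[7] = 19,  t[8] = 3,  t[9] = 21,  t[10] = 17,  t[11] = 15,  t[12] = 1.
Since t[12] = t[0] = 1, the sequence is periodic with period 12.
So t[51] = t[0 + ((51-0) mod 12)] = t[3] = 5.

5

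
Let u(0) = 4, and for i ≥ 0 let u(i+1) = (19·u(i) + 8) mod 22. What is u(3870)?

u(0) = 4,  u(1) = 18,  u(2) = 20,  u(3) = 14,  u(4) = 10,  u(5) = 0,  u(6) = 8,  u(7) = 6,  u(8) = 12,  u(9) = 16,  u(10) = 4.
The sequence repeats with period 10.
So u(3870) = u(0 + ((3870-0) mod 10)) = u(0) = 4.

4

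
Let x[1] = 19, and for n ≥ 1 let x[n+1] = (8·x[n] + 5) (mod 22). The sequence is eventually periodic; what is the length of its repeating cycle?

Computing terms: x[1] = 19, x[2] = 3, x[3] = 7, x[4] = 17, x[5] = 9, x[6] = 11, x[7] = 5, x[8] = 1, x[9] = 13, x[10] = 21, x[11] = 19.
The sequence repeats with period 10.

10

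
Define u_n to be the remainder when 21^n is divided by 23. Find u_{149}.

5

u_1 = 21,  u_2 = 4,  u_3 = 15,  u_4 = 16,  u_5 = 14,  u_6 = 18,  u_7 = 10,  u_8 = 3,  u_9 = 17,  u_{10} = 12,  u_{11} = 22,  u_{12} = 2,  u_{13} = 19,  u_{14} = 8,  u_{15} = 7,  u_{16} = 9,  u_{17} = 5,  u_{18} = 13,  u_{19} = 20,  u_{20} = 6,  u_{21} = 11,  u_{22} = 1,  u_{23} = 21.
Since u_{23} = u_1 = 21, the sequence is periodic with period 22.
(149 - 1) mod 22 = 16, so u_{149} = u_{17} = 5.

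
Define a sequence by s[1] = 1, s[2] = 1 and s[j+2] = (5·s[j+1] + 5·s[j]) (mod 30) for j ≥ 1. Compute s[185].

s[1] = 1; s[2] = 1; s[3] = 10; s[4] = 25; s[5] = 25; s[6] = 10; s[7] = 25.
Since (s[6], s[7]) = (s[3], s[4]) = (10, 25) (two consecutive terms determine the rest), the sequence is eventually periodic: after a pre-period of length 2 it cycles with period 3.
For j ≥ 3, s[j] depends only on (j - 3) mod 3. (185 - 3) mod 3 = 2, so s[185] = s[5] = 25.

25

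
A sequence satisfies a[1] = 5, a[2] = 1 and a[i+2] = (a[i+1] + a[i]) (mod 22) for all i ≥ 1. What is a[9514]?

7

We have a[1] = 5,  a[2] = 1,  a[3] = 6,  a[4] = 7,  a[5] = 13,  a[6] = 20,  a[7] = 11,  a[8] = 9,  a[9] = 20,  a[10] = 7,  a[11] = 5,  a[12] = 12,  a[13] = 17,  a[14] = 7,  a[15] = 2,  a[16] = 9,  a[17] = 11,  a[18] = 20,  a[19] = 9,  a[20] = 7,  a[21] = 16,  a[22] = 1,  a[23] = 17,  a[24] = 18,  a[25] = 13,  a[26] = 9,  a[27] = 0,  a[28] = 9,  a[29] = 9,  a[30] = 18,  a[31] = 5,  a[32] = 1.
The sequence repeats with period 30.
So a[9514] = a[1 + ((9514-1) mod 30)] = a[4] = 7.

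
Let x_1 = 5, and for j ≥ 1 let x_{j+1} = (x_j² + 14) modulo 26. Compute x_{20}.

We have x_1 = 5,  x_2 = 13,  x_3 = 1,  x_4 = 15,  x_5 = 5.
The sequence repeats with period 4.
So x_{20} = x_{1 + ((20-1) mod 4)} = x_4 = 15.

15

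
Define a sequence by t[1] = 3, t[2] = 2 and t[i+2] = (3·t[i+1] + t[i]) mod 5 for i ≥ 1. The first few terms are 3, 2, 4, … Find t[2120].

t[1] = 3, t[2] = 2, t[3] = 4, t[4] = 4, t[5] = 1, t[6] = 2, t[7] = 2, t[8] = 3, t[9] = 1, t[10] = 1, t[11] = 4, t[12] = 3, t[13] = 3, t[14] = 2.
Since (t[13], t[14]) = (t[1], t[2]) = (3, 2) (two consecutive terms determine the rest), the sequence is periodic with period 12.
So t[2120] = t[1 + ((2120-1) mod 12)] = t[8] = 3.

3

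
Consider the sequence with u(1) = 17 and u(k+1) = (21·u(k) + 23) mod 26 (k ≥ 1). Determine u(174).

Computing terms: u(1) = 17,  u(2) = 16,  u(3) = 21,  u(4) = 22,  u(5) = 17.
The sequence repeats with period 4.
So u(174) = u(1 + ((174-1) mod 4)) = u(2) = 16.

16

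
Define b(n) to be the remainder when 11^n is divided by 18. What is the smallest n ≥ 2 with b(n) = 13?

2

b(1) = 11; b(2) = 13; b(3) = 17; b(4) = 7; b(5) = 5; b(6) = 1; b(7) = 11.
The sequence repeats with period 6.
The value 13 first appears (with n ≥ 2) at b(2).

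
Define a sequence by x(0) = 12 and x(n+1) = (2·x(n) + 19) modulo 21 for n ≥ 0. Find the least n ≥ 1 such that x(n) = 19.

3

Listing terms: x(0) = 12, x(1) = 1, x(2) = 0, x(3) = 19, x(4) = 15, x(5) = 7, x(6) = 12.
The sequence repeats with period 6.
The value 19 first appears (with n ≥ 1) at x(3).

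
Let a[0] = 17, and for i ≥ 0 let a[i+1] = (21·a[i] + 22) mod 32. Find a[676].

Computing terms: a[0] = 17; a[1] = 27; a[2] = 13; a[3] = 7; a[4] = 9; a[5] = 19; a[6] = 5; a[7] = 31; a[8] = 1; a[9] = 11; a[10] = 29; a[11] = 23; a[12] = 25; a[13] = 3; a[14] = 21; a[15] = 15; a[16] = 17.
Since a[16] = a[0] = 17, the sequence is periodic with period 16.
So a[676] = a[0 + ((676-0) mod 16)] = a[4] = 9.

9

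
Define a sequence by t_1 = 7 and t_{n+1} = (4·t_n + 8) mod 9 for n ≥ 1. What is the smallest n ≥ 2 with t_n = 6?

5

We have t_1 = 7; t_2 = 0; t_3 = 8; t_4 = 4; t_5 = 6; t_6 = 5; t_7 = 1; t_8 = 3; t_9 = 2; t_{10} = 7.
The sequence repeats with period 9.
The value 6 first appears (with n ≥ 2) at t_5.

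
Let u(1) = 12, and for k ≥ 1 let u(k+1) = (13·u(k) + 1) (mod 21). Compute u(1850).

10

We have u(1) = 12, u(2) = 10, u(3) = 5, u(4) = 3, u(5) = 19, u(6) = 17, u(7) = 12.
The sequence repeats with period 6.
(1850 - 1) mod 6 = 1, so u(1850) = u(2) = 10.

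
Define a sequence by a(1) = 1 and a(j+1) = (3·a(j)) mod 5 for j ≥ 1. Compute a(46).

We have a(1) = 1,  a(2) = 3,  a(3) = 4,  a(4) = 2,  a(5) = 1.
The sequence repeats with period 4.
So a(46) = a(1 + ((46-1) mod 4)) = a(2) = 3.

3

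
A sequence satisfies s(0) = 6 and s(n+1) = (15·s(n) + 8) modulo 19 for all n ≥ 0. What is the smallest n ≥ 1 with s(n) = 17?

Computing terms: s(0) = 6, s(1) = 3, s(2) = 15, s(3) = 5, s(4) = 7, s(5) = 18, s(6) = 12, s(7) = 17, s(8) = 16, s(9) = 1, s(10) = 4, s(11) = 11, s(12) = 2, s(13) = 0, s(14) = 8, s(15) = 14, s(16) = 9, s(17) = 10, s(18) = 6.
Since s(18) = s(0) = 6, the sequence is periodic with period 18.
The value 17 first appears (with n ≥ 1) at s(7).

7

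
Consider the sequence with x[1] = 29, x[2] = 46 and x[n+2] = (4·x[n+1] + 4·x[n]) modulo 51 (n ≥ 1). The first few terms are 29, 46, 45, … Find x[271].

Computing terms: x[1] = 29; x[2] = 46; x[3] = 45; x[4] = 7; x[5] = 4; x[6] = 44; x[7] = 39; x[8] = 26; x[9] = 5; x[10] = 22; x[11] = 6; x[12] = 10; x[13] = 13; x[14] = 41; x[15] = 12; x[16] = 8; x[17] = 29; x[18] = 46.
Since (x[17], x[18]) = (x[1], x[2]) = (29, 46) (two consecutive terms determine the rest), the sequence is periodic with period 16.
So x[271] = x[1 + ((271-1) mod 16)] = x[15] = 12.

12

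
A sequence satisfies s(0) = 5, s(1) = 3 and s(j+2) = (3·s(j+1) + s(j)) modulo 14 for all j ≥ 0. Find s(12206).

Listing terms: s(0) = 5; s(1) = 3; s(2) = 0; s(3) = 3; s(4) = 9; s(5) = 2; s(6) = 1; s(7) = 5; s(8) = 2; s(9) = 11; s(10) = 7; s(11) = 4; s(12) = 5; s(13) = 5; s(14) = 6; s(15) = 9; s(16) = 5; s(17) = 10; s(18) = 7; s(19) = 3; s(20) = 2; s(21) = 9; s(22) = 1; s(23) = 12; s(24) = 9; s(25) = 11; s(26) = 0; s(27) = 11; s(28) = 5; s(29) = 12; s(30) = 13; s(31) = 9; s(32) = 12; s(33) = 3; s(34) = 7; s(35) = 10; s(36) = 9; s(37) = 9; s(38) = 8; s(39) = 5; s(40) = 9; s(41) = 4; s(42) = 7; s(43) = 11; s(44) = 12; s(45) = 5; s(46) = 13; s(47) = 2; s(48) = 5; s(49) = 3.
Since (s(48), s(49)) = (s(0), s(1)) = (5, 3) (two consecutive terms determine the rest), the sequence is periodic with period 48.
(12206 - 0) mod 48 = 14, so s(12206) = s(14) = 6.

6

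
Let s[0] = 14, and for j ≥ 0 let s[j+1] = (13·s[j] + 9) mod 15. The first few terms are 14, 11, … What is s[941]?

Listing terms: s[0] = 14,  s[1] = 11,  s[2] = 2,  s[3] = 5,  s[4] = 14.
Since s[4] = s[0] = 14, the sequence is periodic with period 4.
So s[941] = s[0 + ((941-0) mod 4)] = s[1] = 11.

11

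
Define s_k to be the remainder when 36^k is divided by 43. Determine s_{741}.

Computing terms: s_0 = 1, s_1 = 36, s_2 = 6, s_3 = 1.
Since s_3 = s_0 = 1, the sequence is periodic with period 3.
So s_{741} = s_{0 + ((741-0) mod 3)} = s_0 = 1.

1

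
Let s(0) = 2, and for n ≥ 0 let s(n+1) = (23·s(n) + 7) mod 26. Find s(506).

Listing terms: s(0) = 2, s(1) = 1, s(2) = 4, s(3) = 21, s(4) = 22, s(5) = 19, s(6) = 2.
The sequence repeats with period 6.
(506 - 0) mod 6 = 2, so s(506) = s(2) = 4.

4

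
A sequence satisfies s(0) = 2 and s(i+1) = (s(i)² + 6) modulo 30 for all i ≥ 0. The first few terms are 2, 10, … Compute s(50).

We have s(0) = 2, s(1) = 10, s(2) = 16, s(3) = 22, s(4) = 10.
Since s(4) = s(1) = 10, the sequence is eventually periodic: after a pre-period of length 1 it cycles with period 3.
For i ≥ 1, s(i) depends only on (i - 1) mod 3. (50 - 1) mod 3 = 1, so s(50) = s(2) = 16.

16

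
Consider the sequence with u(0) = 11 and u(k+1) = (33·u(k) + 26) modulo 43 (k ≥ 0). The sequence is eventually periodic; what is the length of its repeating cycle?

We have u(0) = 11,  u(1) = 2,  u(2) = 6,  u(3) = 9,  u(4) = 22,  u(5) = 21,  u(6) = 31,  u(7) = 17,  u(8) = 28,  u(9) = 4,  u(10) = 29,  u(11) = 37,  u(12) = 0,  u(13) = 26,  u(14) = 24,  u(15) = 1,  u(16) = 16,  u(17) = 38,  u(18) = 33,  u(19) = 40,  u(20) = 13,  u(21) = 25,  u(22) = 34,  u(23) = 30,  u(24) = 27,  u(25) = 14,  u(26) = 15,  u(27) = 5,  u(28) = 19,  u(29) = 8,  u(30) = 32,  u(31) = 7,  u(32) = 42,  u(33) = 36,  u(34) = 10,  u(35) = 12,  u(36) = 35,  u(37) = 20,  u(38) = 41,  u(39) = 3,  u(40) = 39,  u(41) = 23,  u(42) = 11.
The sequence repeats with period 42.

42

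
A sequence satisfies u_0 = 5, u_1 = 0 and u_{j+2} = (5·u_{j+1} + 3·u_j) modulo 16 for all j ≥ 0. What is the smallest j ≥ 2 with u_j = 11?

Listing terms: u_0 = 5; u_1 = 0; u_2 = 15; u_3 = 11; u_4 = 4; u_5 = 5; u_6 = 5; u_7 = 8; u_8 = 7; u_9 = 11; u_{10} = 12; u_{11} = 13; u_{12} = 5; u_{13} = 0.
Since (u_{12}, u_{13}) = (u_0, u_1) = (5, 0) (two consecutive terms determine the rest), the sequence is periodic with period 12.
The value 11 first appears (with j ≥ 2) at u_3.

3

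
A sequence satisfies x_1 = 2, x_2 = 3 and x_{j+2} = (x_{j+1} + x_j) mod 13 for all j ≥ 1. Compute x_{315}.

8

We have x_1 = 2,  x_2 = 3,  x_3 = 5,  x_4 = 8,  x_5 = 0,  x_6 = 8,  x_7 = 8,  x_8 = 3,  x_9 = 11,  x_{10} = 1,  x_{11} = 12,  x_{12} = 0,  x_{13} = 12,  x_{14} = 12,  x_{15} = 11,  x_{16} = 10,  x_{17} = 8,  x_{18} = 5,  x_{19} = 0,  x_{20} = 5,  x_{21} = 5,  x_{22} = 10,  x_{23} = 2,  x_{24} = 12,  x_{25} = 1,  x_{26} = 0,  x_{27} = 1,  x_{28} = 1,  x_{29} = 2,  x_{30} = 3.
The sequence repeats with period 28.
(315 - 1) mod 28 = 6, so x_{315} = x_7 = 8.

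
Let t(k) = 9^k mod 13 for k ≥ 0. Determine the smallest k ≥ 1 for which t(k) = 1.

3

Listing terms: t(0) = 1,  t(1) = 9,  t(2) = 3,  t(3) = 1.
The sequence repeats with period 3.
The value 1 next appears (with k ≥ 1) at t(3).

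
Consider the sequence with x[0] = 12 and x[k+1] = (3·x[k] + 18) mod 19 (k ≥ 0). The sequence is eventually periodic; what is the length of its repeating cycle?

18

x[0] = 12, x[1] = 16, x[2] = 9, x[3] = 7, x[4] = 1, x[5] = 2, x[6] = 5, x[7] = 14, x[8] = 3, x[9] = 8, x[10] = 4, x[11] = 11, x[12] = 13, x[13] = 0, x[14] = 18, x[15] = 15, x[16] = 6, x[17] = 17, x[18] = 12.
Since x[18] = x[0] = 12, the sequence is periodic with period 18.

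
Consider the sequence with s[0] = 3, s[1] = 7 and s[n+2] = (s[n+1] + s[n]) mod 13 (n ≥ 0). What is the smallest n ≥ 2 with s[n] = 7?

We have s[0] = 3,  s[1] = 7,  s[2] = 10,  s[3] = 4,  s[4] = 1,  s[5] = 5,  s[6] = 6,  s[7] = 11,  s[8] = 4,  s[9] = 2,  s[10] = 6,  s[11] = 8,  s[12] = 1,  s[13] = 9,  s[14] = 10,  s[15] = 6,  s[16] = 3,  s[17] = 9,  s[18] = 12,  s[19] = 8,  s[20] = 7,  s[21] = 2,  s[22] = 9,  s[23] = 11,  s[24] = 7,  s[25] = 5,  s[26] = 12,  s[27] = 4,  s[28] = 3,  s[29] = 7.
The sequence repeats with period 28.
The value 7 first appears (with n ≥ 2) at s[20].

20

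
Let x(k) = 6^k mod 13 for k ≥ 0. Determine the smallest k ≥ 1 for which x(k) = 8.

We have x(0) = 1,  x(1) = 6,  x(2) = 10,  x(3) = 8,  x(4) = 9,  x(5) = 2,  x(6) = 12,  x(7) = 7,  x(8) = 3,  x(9) = 5,  x(10) = 4,  x(11) = 11,  x(12) = 1.
Since x(12) = x(0) = 1, the sequence is periodic with period 12.
The value 8 first appears (with k ≥ 1) at x(3).

3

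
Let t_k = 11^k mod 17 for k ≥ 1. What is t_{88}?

16

We have t_1 = 11, t_2 = 2, t_3 = 5, t_4 = 4, t_5 = 10, t_6 = 8, t_7 = 3, t_8 = 16, t_9 = 6, t_{10} = 15, t_{11} = 12, t_{12} = 13, t_{13} = 7, t_{14} = 9, t_{15} = 14, t_{16} = 1, t_{17} = 11.
The sequence repeats with period 16.
So t_{88} = t_{1 + ((88-1) mod 16)} = t_8 = 16.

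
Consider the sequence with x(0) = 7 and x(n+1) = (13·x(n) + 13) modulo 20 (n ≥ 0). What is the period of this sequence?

4

x(0) = 7,  x(1) = 4,  x(2) = 5,  x(3) = 18,  x(4) = 7.
Since x(4) = x(0) = 7, the sequence is periodic with period 4.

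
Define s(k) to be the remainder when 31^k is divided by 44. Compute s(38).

Computing terms: s(1) = 31; s(2) = 37; s(3) = 3; s(4) = 5; s(5) = 23; s(6) = 9; s(7) = 15; s(8) = 25; s(9) = 27; s(10) = 1; s(11) = 31.
The sequence repeats with period 10.
So s(38) = s(1 + ((38-1) mod 10)) = s(8) = 25.

25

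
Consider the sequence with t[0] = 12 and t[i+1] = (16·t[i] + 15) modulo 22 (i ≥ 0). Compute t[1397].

Computing terms: t[0] = 12,  t[1] = 9,  t[2] = 5,  t[3] = 7,  t[4] = 17,  t[5] = 1,  t[6] = 9.
Since t[6] = t[1] = 9, the sequence is eventually periodic: after a pre-period of length 1 it cycles with period 5.
For i ≥ 1, t[i] depends only on (i - 1) mod 5. (1397 - 1) mod 5 = 1, so t[1397] = t[2] = 5.

5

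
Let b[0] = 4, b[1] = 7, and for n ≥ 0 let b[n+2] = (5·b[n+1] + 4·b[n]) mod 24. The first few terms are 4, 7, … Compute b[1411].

19

We have b[0] = 4; b[1] = 7; b[2] = 3; b[3] = 19; b[4] = 11; b[5] = 11; b[6] = 3; b[7] = 11; b[8] = 19; b[9] = 19; b[10] = 3; b[11] = 19.
Since (b[10], b[11]) = (b[2], b[3]) = (3, 19) (two consecutive terms determine the rest), the sequence is eventually periodic: after a pre-period of length 2 it cycles with period 8.
For n ≥ 2, b[n] depends only on (n - 2) mod 8. (1411 - 2) mod 8 = 1, so b[1411] = b[3] = 19.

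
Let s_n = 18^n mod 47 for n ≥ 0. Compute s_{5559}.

8

s_0 = 1; s_1 = 18; s_2 = 42; s_3 = 4; s_4 = 25; s_5 = 27; s_6 = 16; s_7 = 6; s_8 = 14; s_9 = 17; s_{10} = 24; s_{11} = 9; s_{12} = 21; s_{13} = 2; s_{14} = 36; s_{15} = 37; s_{16} = 8; s_{17} = 3; s_{18} = 7; s_{19} = 32; s_{20} = 12; s_{21} = 28; s_{22} = 34; s_{23} = 1.
The sequence repeats with period 23.
(5559 - 0) mod 23 = 16, so s_{5559} = s_{16} = 8.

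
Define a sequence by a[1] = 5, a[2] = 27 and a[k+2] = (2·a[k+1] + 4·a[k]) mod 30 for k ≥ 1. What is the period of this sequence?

40

a[1] = 5; a[2] = 27; a[3] = 14; a[4] = 16; a[5] = 28; a[6] = 0; a[7] = 22; a[8] = 14; a[9] = 26; a[10] = 18; a[11] = 20; a[12] = 22; a[13] = 4; a[14] = 6; a[15] = 28; a[16] = 20; a[17] = 2; a[18] = 24; a[19] = 26; a[20] = 28; a[21] = 10; a[22] = 12; a[23] = 4; a[24] = 26; a[25] = 8; a[26] = 0; a[27] = 2; a[28] = 4; a[29] = 16; a[30] = 18; a[31] = 10; a[32] = 2; a[33] = 14; a[34] = 6; a[35] = 8; a[36] = 10; a[37] = 22; a[38] = 24; a[39] = 16; a[40] = 8; a[41] = 20; a[42] = 12; a[43] = 14; a[44] = 16.
Since (a[43], a[44]) = (a[3], a[4]) = (14, 16) (two consecutive terms determine the rest), the sequence is eventually periodic: after a pre-period of length 2 it cycles with period 40.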